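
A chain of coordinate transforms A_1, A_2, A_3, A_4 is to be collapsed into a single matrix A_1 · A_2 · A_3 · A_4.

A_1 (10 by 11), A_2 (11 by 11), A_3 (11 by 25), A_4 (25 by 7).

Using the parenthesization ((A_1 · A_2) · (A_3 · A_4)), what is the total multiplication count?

(A_1 · A_2): 10×11 by 11×11 → 10×11, cost 10·11·11 = 1210
(A_3 · A_4): 11×25 by 25×7 → 11×7, cost 11·25·7 = 1925
((A_1 · A_2) · (A_3 · A_4)): 10×11 by 11×7 → 10×7, cost 10·11·7 = 770; cumulative 3905
Total: 3905 scalar multiplications.

3905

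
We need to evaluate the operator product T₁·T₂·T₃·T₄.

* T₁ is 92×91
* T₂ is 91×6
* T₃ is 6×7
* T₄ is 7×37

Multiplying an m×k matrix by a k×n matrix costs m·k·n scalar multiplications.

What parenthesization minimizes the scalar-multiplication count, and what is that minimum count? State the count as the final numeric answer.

72210

Adjacent pairs: T₁T₂ = 92·91·6 = 50232; T₂T₃ = 91·6·7 = 3822; T₃T₄ = 6·7·37 = 1554.
Length 3: T₁..T₃: k=1: 0+3822+92·91·7=62426; k=2: 50232+0+92·6·7=54096 → min 54096 | T₂..T₄: k=2: 0+1554+91·6·37=21756; k=3: 3822+0+91·7·37=27391 → min 21756.
Length 4: T₁..T₄: k=1: 0+21756+92·91·37=331520; k=2: 50232+1554+92·6·37=72210; k=3: 54096+0+92·7·37=77924 → min 72210.
Optimal parenthesization: ((T₁·T₂)·(T₃·T₄)) with cost 72210.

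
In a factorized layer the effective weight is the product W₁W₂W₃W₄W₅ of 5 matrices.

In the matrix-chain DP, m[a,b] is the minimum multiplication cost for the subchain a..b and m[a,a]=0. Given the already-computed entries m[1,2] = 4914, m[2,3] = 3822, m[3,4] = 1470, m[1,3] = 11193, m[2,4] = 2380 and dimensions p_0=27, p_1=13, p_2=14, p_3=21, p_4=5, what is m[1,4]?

4135

m[1,4] = min over k∈[1,3] of m[1,k]+m[k+1,4]+p_{0}·p_k·p_{4}.
k=1: 0 + 2380 + 27·13·5 = 4135; k=2: 4914 + 1470 + 27·14·5 = 8274; k=3: 11193 + 0 + 27·21·5 = 14028.
Minimum: 4135 at k=1.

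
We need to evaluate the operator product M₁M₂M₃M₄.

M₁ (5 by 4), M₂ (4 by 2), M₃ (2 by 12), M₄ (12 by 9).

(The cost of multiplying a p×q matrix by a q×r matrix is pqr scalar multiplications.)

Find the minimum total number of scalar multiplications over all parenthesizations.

346

Adjacent pairs: M₁M₂ = 5·4·2 = 40; M₂M₃ = 4·2·12 = 96; M₃M₄ = 2·12·9 = 216.
Length 3: M₁..M₃: k=1: 0+96+5·4·12=336; k=2: 40+0+5·2·12=160 → min 160 | M₂..M₄: k=2: 0+216+4·2·9=288; k=3: 96+0+4·12·9=528 → min 288.
Length 4: M₁..M₄: k=1: 0+288+5·4·9=468; k=2: 40+216+5·2·9=346; k=3: 160+0+5·12·9=700 → min 346.
Optimal order: ((M₁M₂)(M₃M₄)) with cost 346.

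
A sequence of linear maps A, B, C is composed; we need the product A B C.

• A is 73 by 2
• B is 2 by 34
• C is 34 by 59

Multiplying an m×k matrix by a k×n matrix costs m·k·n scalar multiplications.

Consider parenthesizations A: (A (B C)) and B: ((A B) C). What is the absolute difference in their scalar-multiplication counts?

138776

Order A = (A (B C)): (B C): 2×34 by 34×59 → 2×59, cost 2·34·59 = 4012; (A (B C)): 73×2 by 2×59 → 73×59, cost 73·2·59 = 8614; cumulative 12626. Total 12626.
Order B = ((A B) C): (A B): 73×2 by 2×34 → 73×34, cost 73·2·34 = 4964; ((A B) C): 73×34 by 34×59 → 73×59, cost 73·34·59 = 146438; cumulative 151402. Total 151402.
Difference: |12626 − 151402| = 138776.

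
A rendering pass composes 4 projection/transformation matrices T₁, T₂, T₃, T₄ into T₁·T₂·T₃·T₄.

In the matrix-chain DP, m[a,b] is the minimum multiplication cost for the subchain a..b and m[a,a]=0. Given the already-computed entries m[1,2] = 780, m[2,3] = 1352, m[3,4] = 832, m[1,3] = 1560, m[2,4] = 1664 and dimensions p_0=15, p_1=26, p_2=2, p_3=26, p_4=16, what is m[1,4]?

2092

m[1,4] = min over k∈[1,3] of m[1,k]+m[k+1,4]+p_{0}·p_k·p_{4}.
k=1: 0 + 1664 + 15·26·16 = 7904; k=2: 780 + 832 + 15·2·16 = 2092; k=3: 1560 + 0 + 15·26·16 = 7800.
Minimum: 2092 at k=2.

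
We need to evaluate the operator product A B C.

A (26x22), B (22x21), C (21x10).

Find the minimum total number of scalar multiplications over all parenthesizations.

Order (A (B C)): (B C): 22×21 by 21×10 → 22×10, cost 22·21·10 = 4620; (A (B C)): 26×22 by 22×10 → 26×10, cost 26·22·10 = 5720; cumulative 10340. Total 10340.
Order ((A B) C): (A B): 26×22 by 22×21 → 26×21, cost 26·22·21 = 12012; ((A B) C): 26×21 by 21×10 → 26×10, cost 26·21·10 = 5460; cumulative 17472. Total 17472.
Minimum: 10340.

10340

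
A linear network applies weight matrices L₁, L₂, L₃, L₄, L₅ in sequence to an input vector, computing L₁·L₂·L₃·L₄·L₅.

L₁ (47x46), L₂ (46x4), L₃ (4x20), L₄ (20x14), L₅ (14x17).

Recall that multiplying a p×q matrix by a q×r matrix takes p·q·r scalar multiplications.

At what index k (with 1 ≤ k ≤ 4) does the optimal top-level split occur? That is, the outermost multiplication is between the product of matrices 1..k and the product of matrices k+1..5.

Adjacent pairs: L₁L₂ = 47·46·4 = 8648; L₂L₃ = 46·4·20 = 3680; L₃L₄ = 4·20·14 = 1120; L₄L₅ = 20·14·17 = 4760.
Length 3: L₁..L₃: k=1: 0+3680+47·46·20=46920; k=2: 8648+0+47·4·20=12408 → min 12408 | L₂..L₄: k=2: 0+1120+46·4·14=3696; k=3: 3680+0+46·20·14=16560 → min 3696 | L₃..L₅: k=3: 0+4760+4·20·17=6120; k=4: 1120+0+4·14·17=2072 → min 2072.
Length 4: L₁..L₄: k=1: 0+3696+47·46·14=33964; k=2: 8648+1120+47·4·14=12400; k=3: 12408+0+47·20·14=25568 → min 12400 | L₂..L₅: k=2: 0+2072+46·4·17=5200; k=3: 3680+4760+46·20·17=24080; k=4: 3696+0+46·14·17=14644 → min 5200.
Top-level splits: k=1: (L₁..L₁)·(L₂..L₅) → 0+5200+47·46·17 = 41954; k=2: (L₁..L₂)·(L₃..L₅) → 8648+2072+47·4·17 = 13916; k=3: (L₁..L₃)·(L₄..L₅) → 12408+4760+47·20·17 = 33148; k=4: (L₁..L₄)·(L₅..L₅) → 12400+0+47·14·17 = 23586.
Best split is after L₂, i.e. k = 2.

2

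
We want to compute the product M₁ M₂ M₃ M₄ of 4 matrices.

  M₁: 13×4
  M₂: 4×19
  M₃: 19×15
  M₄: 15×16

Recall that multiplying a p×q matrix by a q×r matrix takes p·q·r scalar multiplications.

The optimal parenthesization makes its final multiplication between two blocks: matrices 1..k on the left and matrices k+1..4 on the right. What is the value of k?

Adjacent pairs: M₁M₂ = 13·4·19 = 988; M₂M₃ = 4·19·15 = 1140; M₃M₄ = 19·15·16 = 4560.
Length 3: M₁..M₃: k=1: 0+1140+13·4·15=1920; k=2: 988+0+13·19·15=4693 → min 1920 | M₂..M₄: k=2: 0+4560+4·19·16=5776; k=3: 1140+0+4·15·16=2100 → min 2100.
Top-level splits: k=1: (M₁..M₁)·(M₂..M₄) → 0+2100+13·4·16 = 2932; k=2: (M₁..M₂)·(M₃..M₄) → 988+4560+13·19·16 = 9500; k=3: (M₁..M₃)·(M₄..M₄) → 1920+0+13·15·16 = 5040.
Best split is after M₁, i.e. k = 1.

1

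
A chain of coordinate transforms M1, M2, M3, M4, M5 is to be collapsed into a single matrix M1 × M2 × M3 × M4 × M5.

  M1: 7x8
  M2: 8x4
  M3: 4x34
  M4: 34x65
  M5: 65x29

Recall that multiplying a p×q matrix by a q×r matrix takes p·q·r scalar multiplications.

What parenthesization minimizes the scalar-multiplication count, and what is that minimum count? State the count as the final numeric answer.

17416

Adjacent pairs: M1M2 = 7·8·4 = 224; M2M3 = 8·4·34 = 1088; M3M4 = 4·34·65 = 8840; M4M5 = 34·65·29 = 64090.
Length 3: M1..M3: k=1: 0+1088+7·8·34=2992; k=2: 224+0+7·4·34=1176 → min 1176 | M2..M4: k=2: 0+8840+8·4·65=10920; k=3: 1088+0+8·34·65=18768 → min 10920 | M3..M5: k=3: 0+64090+4·34·29=68034; k=4: 8840+0+4·65·29=16380 → min 16380.
Length 4: M1..M4: k=1: 0+10920+7·8·65=14560; k=2: 224+8840+7·4·65=10884; k=3: 1176+0+7·34·65=16646 → min 10884 | M2..M5: k=2: 0+16380+8·4·29=17308; k=3: 1088+64090+8·34·29=73066; k=4: 10920+0+8·65·29=26000 → min 17308.
Length 5: M1..M5: k=1: 0+17308+7·8·29=18932; k=2: 224+16380+7·4·29=17416; k=3: 1176+64090+7·34·29=72168; k=4: 10884+0+7·65·29=24079 → min 17416.
Optimal parenthesization: ((M1 × M2) × ((M3 × M4) × M5)) with cost 17416.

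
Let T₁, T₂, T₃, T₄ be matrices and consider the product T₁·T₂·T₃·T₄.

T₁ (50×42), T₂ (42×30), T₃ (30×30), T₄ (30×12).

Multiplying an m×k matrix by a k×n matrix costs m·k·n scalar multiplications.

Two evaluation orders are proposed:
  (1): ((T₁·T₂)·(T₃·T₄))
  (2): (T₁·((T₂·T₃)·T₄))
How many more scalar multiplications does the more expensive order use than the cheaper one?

13680

Order (1) = ((T₁·T₂)·(T₃·T₄)): (T₁·T₂): 50×42 by 42×30 → 50×30, cost 50·42·30 = 63000; (T₃·T₄): 30×30 by 30×12 → 30×12, cost 30·30·12 = 10800; ((T₁·T₂)·(T₃·T₄)): 50×30 by 30×12 → 50×12, cost 50·30·12 = 18000; cumulative 91800. Total 91800.
Order (2) = (T₁·((T₂·T₃)·T₄)): (T₂·T₃): 42×30 by 30×30 → 42×30, cost 42·30·30 = 37800; ((T₂·T₃)·T₄): 42×30 by 30×12 → 42×12, cost 42·30·12 = 15120; cumulative 52920; (T₁·((T₂·T₃)·T₄)): 50×42 by 42×12 → 50×12, cost 50·42·12 = 25200; cumulative 78120. Total 78120.
Difference: |91800 − 78120| = 13680.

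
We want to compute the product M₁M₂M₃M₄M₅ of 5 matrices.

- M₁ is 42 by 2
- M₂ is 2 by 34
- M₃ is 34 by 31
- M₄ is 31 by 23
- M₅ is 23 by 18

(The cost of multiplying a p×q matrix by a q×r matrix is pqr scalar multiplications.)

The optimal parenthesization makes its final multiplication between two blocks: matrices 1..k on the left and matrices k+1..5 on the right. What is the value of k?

Adjacent pairs: M₁M₂ = 42·2·34 = 2856; M₂M₃ = 2·34·31 = 2108; M₃M₄ = 34·31·23 = 24242; M₄M₅ = 31·23·18 = 12834.
Length 3: M₁..M₃: k=1: 0+2108+42·2·31=4712; k=2: 2856+0+42·34·31=47124 → min 4712 | M₂..M₄: k=2: 0+24242+2·34·23=25806; k=3: 2108+0+2·31·23=3534 → min 3534 | M₃..M₅: k=3: 0+12834+34·31·18=31806; k=4: 24242+0+34·23·18=38318 → min 31806.
Length 4: M₁..M₄: k=1: 0+3534+42·2·23=5466; k=2: 2856+24242+42·34·23=59942; k=3: 4712+0+42·31·23=34658 → min 5466 | M₂..M₅: k=2: 0+31806+2·34·18=33030; k=3: 2108+12834+2·31·18=16058; k=4: 3534+0+2·23·18=4362 → min 4362.
Top-level splits: k=1: (M₁..M₁)·(M₂..M₅) → 0+4362+42·2·18 = 5874; k=2: (M₁..M₂)·(M₃..M₅) → 2856+31806+42·34·18 = 60366; k=3: (M₁..M₃)·(M₄..M₅) → 4712+12834+42·31·18 = 40982; k=4: (M₁..M₄)·(M₅..M₅) → 5466+0+42·23·18 = 22854.
Best split is after M₁, i.e. k = 1.

1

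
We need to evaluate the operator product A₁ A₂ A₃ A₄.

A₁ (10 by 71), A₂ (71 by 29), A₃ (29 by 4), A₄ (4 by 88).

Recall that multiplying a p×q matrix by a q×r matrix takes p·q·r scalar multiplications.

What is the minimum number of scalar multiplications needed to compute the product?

Adjacent pairs: A₁A₂ = 10·71·29 = 20590; A₂A₃ = 71·29·4 = 8236; A₃A₄ = 29·4·88 = 10208.
Length 3: A₁..A₃: k=1: 0+8236+10·71·4=11076; k=2: 20590+0+10·29·4=21750 → min 11076 | A₂..A₄: k=2: 0+10208+71·29·88=191400; k=3: 8236+0+71·4·88=33228 → min 33228.
Length 4: A₁..A₄: k=1: 0+33228+10·71·88=95708; k=2: 20590+10208+10·29·88=56318; k=3: 11076+0+10·4·88=14596 → min 14596.
Optimal order: ((A₁ (A₂ A₃)) A₄) with cost 14596.

14596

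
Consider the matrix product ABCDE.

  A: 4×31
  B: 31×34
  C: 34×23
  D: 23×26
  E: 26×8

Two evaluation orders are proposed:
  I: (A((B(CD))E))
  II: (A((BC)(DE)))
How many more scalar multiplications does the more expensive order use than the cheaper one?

19454

Order I = (A((B(CD))E)): (CD): 34×23 by 23×26 → 34×26, cost 34·23·26 = 20332; (B(CD)): 31×34 by 34×26 → 31×26, cost 31·34·26 = 27404; cumulative 47736; ((B(CD))E): 31×26 by 26×8 → 31×8, cost 31·26·8 = 6448; cumulative 54184; (A((B(CD))E)): 4×31 by 31×8 → 4×8, cost 4·31·8 = 992; cumulative 55176. Total 55176.
Order II = (A((BC)(DE))): (BC): 31×34 by 34×23 → 31×23, cost 31·34·23 = 24242; (DE): 23×26 by 26×8 → 23×8, cost 23·26·8 = 4784; ((BC)(DE)): 31×23 by 23×8 → 31×8, cost 31·23·8 = 5704; cumulative 34730; (A((BC)(DE))): 4×31 by 31×8 → 4×8, cost 4·31·8 = 992; cumulative 35722. Total 35722.
Difference: |55176 − 35722| = 19454.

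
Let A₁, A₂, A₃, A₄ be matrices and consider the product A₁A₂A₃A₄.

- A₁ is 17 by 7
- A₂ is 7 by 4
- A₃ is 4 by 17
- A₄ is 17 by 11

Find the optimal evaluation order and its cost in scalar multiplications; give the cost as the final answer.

Adjacent pairs: A₁A₂ = 17·7·4 = 476; A₂A₃ = 7·4·17 = 476; A₃A₄ = 4·17·11 = 748.
Length 3: A₁..A₃: k=1: 0+476+17·7·17=2499; k=2: 476+0+17·4·17=1632 → min 1632 | A₂..A₄: k=2: 0+748+7·4·11=1056; k=3: 476+0+7·17·11=1785 → min 1056.
Length 4: A₁..A₄: k=1: 0+1056+17·7·11=2365; k=2: 476+748+17·4·11=1972; k=3: 1632+0+17·17·11=4811 → min 1972.
Optimal parenthesization: ((A₁A₂)(A₃A₄)) with cost 1972.

1972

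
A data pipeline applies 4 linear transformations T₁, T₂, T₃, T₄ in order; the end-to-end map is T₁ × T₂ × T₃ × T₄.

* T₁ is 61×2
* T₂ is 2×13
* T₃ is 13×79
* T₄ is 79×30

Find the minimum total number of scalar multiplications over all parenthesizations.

Adjacent pairs: T₁T₂ = 61·2·13 = 1586; T₂T₃ = 2·13·79 = 2054; T₃T₄ = 13·79·30 = 30810.
Length 3: T₁..T₃: k=1: 0+2054+61·2·79=11692; k=2: 1586+0+61·13·79=64233 → min 11692 | T₂..T₄: k=2: 0+30810+2·13·30=31590; k=3: 2054+0+2·79·30=6794 → min 6794.
Length 4: T₁..T₄: k=1: 0+6794+61·2·30=10454; k=2: 1586+30810+61·13·30=56186; k=3: 11692+0+61·79·30=156262 → min 10454.
Optimal order: (T₁ × ((T₂ × T₃) × T₄)) with cost 10454.

10454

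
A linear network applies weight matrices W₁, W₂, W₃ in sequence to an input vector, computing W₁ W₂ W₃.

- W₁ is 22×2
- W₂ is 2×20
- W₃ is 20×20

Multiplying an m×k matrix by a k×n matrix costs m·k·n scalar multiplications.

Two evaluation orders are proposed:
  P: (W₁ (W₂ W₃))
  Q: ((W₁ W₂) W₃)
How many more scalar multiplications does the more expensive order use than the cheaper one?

Order P = (W₁ (W₂ W₃)): (W₂ W₃): 2×20 by 20×20 → 2×20, cost 2·20·20 = 800; (W₁ (W₂ W₃)): 22×2 by 2×20 → 22×20, cost 22·2·20 = 880; cumulative 1680. Total 1680.
Order Q = ((W₁ W₂) W₃): (W₁ W₂): 22×2 by 2×20 → 22×20, cost 22·2·20 = 880; ((W₁ W₂) W₃): 22×20 by 20×20 → 22×20, cost 22·20·20 = 8800; cumulative 9680. Total 9680.
Difference: |1680 − 9680| = 8000.

8000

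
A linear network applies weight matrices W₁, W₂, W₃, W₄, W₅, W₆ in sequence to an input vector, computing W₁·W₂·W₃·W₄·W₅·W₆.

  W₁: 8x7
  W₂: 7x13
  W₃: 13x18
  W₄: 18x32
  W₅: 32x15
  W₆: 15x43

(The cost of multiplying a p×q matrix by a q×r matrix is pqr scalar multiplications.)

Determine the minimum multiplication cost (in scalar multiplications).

15030

Adjacent pairs: W₁W₂ = 8·7·13 = 728; W₂W₃ = 7·13·18 = 1638; W₃W₄ = 13·18·32 = 7488; W₄W₅ = 18·32·15 = 8640; W₅W₆ = 32·15·43 = 20640.
Length 3: W₁..W₃: k=1: 0+1638+8·7·18=2646; k=2: 728+0+8·13·18=2600 → min 2600 | W₂..W₄: k=2: 0+7488+7·13·32=10400; k=3: 1638+0+7·18·32=5670 → min 5670 | W₃..W₅: k=3: 0+8640+13·18·15=12150; k=4: 7488+0+13·32·15=13728 → min 12150 | W₄..W₆: k=4: 0+20640+18·32·43=45408; k=5: 8640+0+18·15·43=20250 → min 20250.
Length 4: W₁..W₄: k=1: 0+5670+8·7·32=7462; k=2: 728+7488+8·13·32=11544; k=3: 2600+0+8·18·32=7208 → min 7208 | W₂..W₅: k=2: 0+12150+7·13·15=13515; k=3: 1638+8640+7·18·15=12168; k=4: 5670+0+7·32·15=9030 → min 9030 | W₃..W₆: k=3: 0+20250+13·18·43=30312; k=4: 7488+20640+13·32·43=46016; k=5: 12150+0+13·15·43=20535 → min 20535.
Length 5: W₁..W₅: k=1: 0+9030+8·7·15=9870; k=2: 728+12150+8·13·15=14438; k=3: 2600+8640+8·18·15=13400; k=4: 7208+0+8·32·15=11048 → min 9870 | W₂..W₆: k=2: 0+20535+7·13·43=24448; k=3: 1638+20250+7·18·43=27306; k=4: 5670+20640+7·32·43=35942; k=5: 9030+0+7·15·43=13545 → min 13545.
Length 6: W₁..W₆: k=1: 0+13545+8·7·43=15953; k=2: 728+20535+8·13·43=25735; k=3: 2600+20250+8·18·43=29042; k=4: 7208+20640+8·32·43=38856; k=5: 9870+0+8·15·43=15030 → min 15030.
Optimal order: ((W₁·(((W₂·W₃)·W₄)·W₅))·W₆) with cost 15030.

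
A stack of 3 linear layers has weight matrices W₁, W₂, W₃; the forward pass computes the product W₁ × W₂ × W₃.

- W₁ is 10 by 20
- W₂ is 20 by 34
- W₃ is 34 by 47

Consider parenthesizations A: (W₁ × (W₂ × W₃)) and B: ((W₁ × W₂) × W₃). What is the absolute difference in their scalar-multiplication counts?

18580

Order A = (W₁ × (W₂ × W₃)): (W₂ × W₃): 20×34 by 34×47 → 20×47, cost 20·34·47 = 31960; (W₁ × (W₂ × W₃)): 10×20 by 20×47 → 10×47, cost 10·20·47 = 9400; cumulative 41360. Total 41360.
Order B = ((W₁ × W₂) × W₃): (W₁ × W₂): 10×20 by 20×34 → 10×34, cost 10·20·34 = 6800; ((W₁ × W₂) × W₃): 10×34 by 34×47 → 10×47, cost 10·34·47 = 15980; cumulative 22780. Total 22780.
Difference: |41360 − 22780| = 18580.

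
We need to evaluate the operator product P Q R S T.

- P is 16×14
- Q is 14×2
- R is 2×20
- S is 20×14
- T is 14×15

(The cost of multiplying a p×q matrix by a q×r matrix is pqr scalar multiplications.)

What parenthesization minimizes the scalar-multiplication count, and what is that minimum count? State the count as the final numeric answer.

Adjacent pairs: PQ = 16·14·2 = 448; QR = 14·2·20 = 560; RS = 2·20·14 = 560; ST = 20·14·15 = 4200.
Length 3: P..R: k=1: 0+560+16·14·20=5040; k=2: 448+0+16·2·20=1088 → min 1088 | Q..S: k=2: 0+560+14·2·14=952; k=3: 560+0+14·20·14=4480 → min 952 | R..T: k=3: 0+4200+2·20·15=4800; k=4: 560+0+2·14·15=980 → min 980.
Length 4: P..S: k=1: 0+952+16·14·14=4088; k=2: 448+560+16·2·14=1456; k=3: 1088+0+16·20·14=5568 → min 1456 | Q..T: k=2: 0+980+14·2·15=1400; k=3: 560+4200+14·20·15=8960; k=4: 952+0+14·14·15=3892 → min 1400.
Length 5: P..T: k=1: 0+1400+16·14·15=4760; k=2: 448+980+16·2·15=1908; k=3: 1088+4200+16·20·15=10088; k=4: 1456+0+16·14·15=4816 → min 1908.
Optimal parenthesization: ((P Q) ((R S) T)) with cost 1908.

1908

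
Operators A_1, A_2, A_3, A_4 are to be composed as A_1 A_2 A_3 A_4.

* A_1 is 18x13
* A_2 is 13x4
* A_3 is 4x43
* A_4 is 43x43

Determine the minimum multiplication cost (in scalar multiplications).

11428

Adjacent pairs: A_1A_2 = 18·13·4 = 936; A_2A_3 = 13·4·43 = 2236; A_3A_4 = 4·43·43 = 7396.
Length 3: A_1..A_3: k=1: 0+2236+18·13·43=12298; k=2: 936+0+18·4·43=4032 → min 4032 | A_2..A_4: k=2: 0+7396+13·4·43=9632; k=3: 2236+0+13·43·43=26273 → min 9632.
Length 4: A_1..A_4: k=1: 0+9632+18·13·43=19694; k=2: 936+7396+18·4·43=11428; k=3: 4032+0+18·43·43=37314 → min 11428.
Optimal order: ((A_1 A_2) (A_3 A_4)) with cost 11428.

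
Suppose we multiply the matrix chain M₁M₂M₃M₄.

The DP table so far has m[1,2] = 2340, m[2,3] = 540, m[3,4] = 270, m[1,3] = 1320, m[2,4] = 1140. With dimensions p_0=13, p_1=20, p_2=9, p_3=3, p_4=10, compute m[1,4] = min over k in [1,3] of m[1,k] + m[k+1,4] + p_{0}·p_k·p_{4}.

m[1,4] = min over k∈[1,3] of m[1,k]+m[k+1,4]+p_{0}·p_k·p_{4}.
k=1: 0 + 1140 + 13·20·10 = 3740; k=2: 2340 + 270 + 13·9·10 = 3780; k=3: 1320 + 0 + 13·3·10 = 1710.
Minimum: 1710 at k=3.

1710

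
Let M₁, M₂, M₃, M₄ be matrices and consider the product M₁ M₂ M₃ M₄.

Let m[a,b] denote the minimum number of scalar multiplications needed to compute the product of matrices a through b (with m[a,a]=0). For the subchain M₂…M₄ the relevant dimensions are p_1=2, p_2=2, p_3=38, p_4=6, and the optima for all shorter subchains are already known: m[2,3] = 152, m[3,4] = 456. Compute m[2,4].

480

m[2,4] = min over k∈[2,3] of m[2,k]+m[k+1,4]+p_{1}·p_k·p_{4}.
k=2: 0 + 456 + 2·2·6 = 480; k=3: 152 + 0 + 2·38·6 = 608.
Minimum: 480 at k=2.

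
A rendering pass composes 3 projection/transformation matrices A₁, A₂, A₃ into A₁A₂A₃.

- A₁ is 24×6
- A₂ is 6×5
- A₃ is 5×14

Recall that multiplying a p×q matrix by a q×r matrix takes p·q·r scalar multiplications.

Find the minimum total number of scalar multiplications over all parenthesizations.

Order (A₁(A₂A₃)): (A₂A₃): 6×5 by 5×14 → 6×14, cost 6·5·14 = 420; (A₁(A₂A₃)): 24×6 by 6×14 → 24×14, cost 24·6·14 = 2016; cumulative 2436. Total 2436.
Order ((A₁A₂)A₃): (A₁A₂): 24×6 by 6×5 → 24×5, cost 24·6·5 = 720; ((A₁A₂)A₃): 24×5 by 5×14 → 24×14, cost 24·5·14 = 1680; cumulative 2400. Total 2400.
Minimum: 2400.

2400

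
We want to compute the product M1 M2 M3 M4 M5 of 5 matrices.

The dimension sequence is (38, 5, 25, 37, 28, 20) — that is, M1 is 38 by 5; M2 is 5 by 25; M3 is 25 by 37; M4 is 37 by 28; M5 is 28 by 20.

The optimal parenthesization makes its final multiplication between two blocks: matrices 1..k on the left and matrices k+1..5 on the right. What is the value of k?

Adjacent pairs: M1M2 = 38·5·25 = 4750; M2M3 = 5·25·37 = 4625; M3M4 = 25·37·28 = 25900; M4M5 = 37·28·20 = 20720.
Length 3: M1..M3: k=1: 0+4625+38·5·37=11655; k=2: 4750+0+38·25·37=39900 → min 11655 | M2..M4: k=2: 0+25900+5·25·28=29400; k=3: 4625+0+5·37·28=9805 → min 9805 | M3..M5: k=3: 0+20720+25·37·20=39220; k=4: 25900+0+25·28·20=39900 → min 39220.
Length 4: M1..M4: k=1: 0+9805+38·5·28=15125; k=2: 4750+25900+38·25·28=57250; k=3: 11655+0+38·37·28=51023 → min 15125 | M2..M5: k=2: 0+39220+5·25·20=41720; k=3: 4625+20720+5·37·20=29045; k=4: 9805+0+5·28·20=12605 → min 12605.
Top-level splits: k=1: (M1..M1)·(M2..M5) → 0+12605+38·5·20 = 16405; k=2: (M1..M2)·(M3..M5) → 4750+39220+38·25·20 = 62970; k=3: (M1..M3)·(M4..M5) → 11655+20720+38·37·20 = 60495; k=4: (M1..M4)·(M5..M5) → 15125+0+38·28·20 = 36405.
Best split is after M1, i.e. k = 1.

1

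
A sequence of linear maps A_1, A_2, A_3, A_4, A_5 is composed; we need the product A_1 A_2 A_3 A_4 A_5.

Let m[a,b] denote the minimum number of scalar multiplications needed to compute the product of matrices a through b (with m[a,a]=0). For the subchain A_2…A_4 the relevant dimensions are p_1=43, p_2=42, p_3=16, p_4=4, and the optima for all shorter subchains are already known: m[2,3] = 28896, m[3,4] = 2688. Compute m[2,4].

m[2,4] = min over k∈[2,3] of m[2,k]+m[k+1,4]+p_{1}·p_k·p_{4}.
k=2: 0 + 2688 + 43·42·4 = 9912; k=3: 28896 + 0 + 43·16·4 = 31648.
Minimum: 9912 at k=2.

9912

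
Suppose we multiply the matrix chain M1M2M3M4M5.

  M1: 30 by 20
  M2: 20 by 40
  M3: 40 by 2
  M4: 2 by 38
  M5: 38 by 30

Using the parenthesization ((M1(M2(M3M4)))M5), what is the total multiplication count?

90440

(M3M4): 40×2 by 2×38 → 40×38, cost 40·2·38 = 3040
(M2(M3M4)): 20×40 by 40×38 → 20×38, cost 20·40·38 = 30400; cumulative 33440
(M1(M2(M3M4))): 30×20 by 20×38 → 30×38, cost 30·20·38 = 22800; cumulative 56240
((M1(M2(M3M4)))M5): 30×38 by 38×30 → 30×30, cost 30·38·30 = 34200; cumulative 90440
Total: 90440 scalar multiplications.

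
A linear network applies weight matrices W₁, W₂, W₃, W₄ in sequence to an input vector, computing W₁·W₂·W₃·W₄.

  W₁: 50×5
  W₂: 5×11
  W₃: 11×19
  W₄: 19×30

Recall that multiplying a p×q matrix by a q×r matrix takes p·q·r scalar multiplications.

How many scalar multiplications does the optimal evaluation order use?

11395

Adjacent pairs: W₁W₂ = 50·5·11 = 2750; W₂W₃ = 5·11·19 = 1045; W₃W₄ = 11·19·30 = 6270.
Length 3: W₁..W₃: k=1: 0+1045+50·5·19=5795; k=2: 2750+0+50·11·19=13200 → min 5795 | W₂..W₄: k=2: 0+6270+5·11·30=7920; k=3: 1045+0+5·19·30=3895 → min 3895.
Length 4: W₁..W₄: k=1: 0+3895+50·5·30=11395; k=2: 2750+6270+50·11·30=25520; k=3: 5795+0+50·19·30=34295 → min 11395.
Optimal order: (W₁·((W₂·W₃)·W₄)) with cost 11395.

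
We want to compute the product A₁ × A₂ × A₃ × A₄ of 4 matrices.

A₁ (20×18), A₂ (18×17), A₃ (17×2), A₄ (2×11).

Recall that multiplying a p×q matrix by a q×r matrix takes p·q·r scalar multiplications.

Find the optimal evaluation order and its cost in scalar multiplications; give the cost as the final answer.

1772

Adjacent pairs: A₁A₂ = 20·18·17 = 6120; A₂A₃ = 18·17·2 = 612; A₃A₄ = 17·2·11 = 374.
Length 3: A₁..A₃: k=1: 0+612+20·18·2=1332; k=2: 6120+0+20·17·2=6800 → min 1332 | A₂..A₄: k=2: 0+374+18·17·11=3740; k=3: 612+0+18·2·11=1008 → min 1008.
Length 4: A₁..A₄: k=1: 0+1008+20·18·11=4968; k=2: 6120+374+20·17·11=10234; k=3: 1332+0+20·2·11=1772 → min 1772.
Optimal parenthesization: ((A₁ × (A₂ × A₃)) × A₄) with cost 1772.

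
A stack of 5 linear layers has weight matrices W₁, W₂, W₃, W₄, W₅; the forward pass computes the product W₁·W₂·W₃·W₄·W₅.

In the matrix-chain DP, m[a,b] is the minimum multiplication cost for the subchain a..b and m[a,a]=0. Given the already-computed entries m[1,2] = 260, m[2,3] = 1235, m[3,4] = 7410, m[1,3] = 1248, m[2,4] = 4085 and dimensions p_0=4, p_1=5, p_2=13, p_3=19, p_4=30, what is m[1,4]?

m[1,4] = min over k∈[1,3] of m[1,k]+m[k+1,4]+p_{0}·p_k·p_{4}.
k=1: 0 + 4085 + 4·5·30 = 4685; k=2: 260 + 7410 + 4·13·30 = 9230; k=3: 1248 + 0 + 4·19·30 = 3528.
Minimum: 3528 at k=3.

3528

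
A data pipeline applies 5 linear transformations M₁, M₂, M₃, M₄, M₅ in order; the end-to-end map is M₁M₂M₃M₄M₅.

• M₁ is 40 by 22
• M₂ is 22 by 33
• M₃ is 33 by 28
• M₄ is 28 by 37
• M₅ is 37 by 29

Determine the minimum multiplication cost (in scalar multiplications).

Adjacent pairs: M₁M₂ = 40·22·33 = 29040; M₂M₃ = 22·33·28 = 20328; M₃M₄ = 33·28·37 = 34188; M₄M₅ = 28·37·29 = 30044.
Length 3: M₁..M₃: k=1: 0+20328+40·22·28=44968; k=2: 29040+0+40·33·28=66000 → min 44968 | M₂..M₄: k=2: 0+34188+22·33·37=61050; k=3: 20328+0+22·28·37=43120 → min 43120 | M₃..M₅: k=3: 0+30044+33·28·29=56840; k=4: 34188+0+33·37·29=69597 → min 56840.
Length 4: M₁..M₄: k=1: 0+43120+40·22·37=75680; k=2: 29040+34188+40·33·37=112068; k=3: 44968+0+40·28·37=86408 → min 75680 | M₂..M₅: k=2: 0+56840+22·33·29=77894; k=3: 20328+30044+22·28·29=68236; k=4: 43120+0+22·37·29=66726 → min 66726.
Length 5: M₁..M₅: k=1: 0+66726+40·22·29=92246; k=2: 29040+56840+40·33·29=124160; k=3: 44968+30044+40·28·29=107492; k=4: 75680+0+40·37·29=118600 → min 92246.
Optimal order: (M₁(((M₂M₃)M₄)M₅)) with cost 92246.

92246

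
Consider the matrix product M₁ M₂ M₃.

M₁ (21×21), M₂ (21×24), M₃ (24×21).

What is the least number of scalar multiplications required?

Order (M₁ (M₂ M₃)): (M₂ M₃): 21×24 by 24×21 → 21×21, cost 21·24·21 = 10584; (M₁ (M₂ M₃)): 21×21 by 21×21 → 21×21, cost 21·21·21 = 9261; cumulative 19845. Total 19845.
Order ((M₁ M₂) M₃): (M₁ M₂): 21×21 by 21×24 → 21×24, cost 21·21·24 = 10584; ((M₁ M₂) M₃): 21×24 by 24×21 → 21×21, cost 21·24·21 = 10584; cumulative 21168. Total 21168.
Minimum: 19845.

19845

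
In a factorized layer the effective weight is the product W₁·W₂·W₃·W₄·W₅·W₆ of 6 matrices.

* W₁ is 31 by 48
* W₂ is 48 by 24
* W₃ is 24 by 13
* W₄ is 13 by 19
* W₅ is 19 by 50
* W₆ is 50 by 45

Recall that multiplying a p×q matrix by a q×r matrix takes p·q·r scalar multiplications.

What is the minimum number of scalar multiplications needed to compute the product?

94055

Adjacent pairs: W₁W₂ = 31·48·24 = 35712; W₂W₃ = 48·24·13 = 14976; W₃W₄ = 24·13·19 = 5928; W₄W₅ = 13·19·50 = 12350; W₅W₆ = 19·50·45 = 42750.
Length 3: W₁..W₃: k=1: 0+14976+31·48·13=34320; k=2: 35712+0+31·24·13=45384 → min 34320 | W₂..W₄: k=2: 0+5928+48·24·19=27816; k=3: 14976+0+48·13·19=26832 → min 26832 | W₃..W₅: k=3: 0+12350+24·13·50=27950; k=4: 5928+0+24·19·50=28728 → min 27950 | W₄..W₆: k=4: 0+42750+13·19·45=53865; k=5: 12350+0+13·50·45=41600 → min 41600.
Length 4: W₁..W₄: k=1: 0+26832+31·48·19=55104; k=2: 35712+5928+31·24·19=55776; k=3: 34320+0+31·13·19=41977 → min 41977 | W₂..W₅: k=2: 0+27950+48·24·50=85550; k=3: 14976+12350+48·13·50=58526; k=4: 26832+0+48·19·50=72432 → min 58526 | W₃..W₆: k=3: 0+41600+24·13·45=55640; k=4: 5928+42750+24·19·45=69198; k=5: 27950+0+24·50·45=81950 → min 55640.
Length 5: W₁..W₅: k=1: 0+58526+31·48·50=132926; k=2: 35712+27950+31·24·50=100862; k=3: 34320+12350+31·13·50=66820; k=4: 41977+0+31·19·50=71427 → min 66820 | W₂..W₆: k=2: 0+55640+48·24·45=107480; k=3: 14976+41600+48·13·45=84656; k=4: 26832+42750+48·19·45=110622; k=5: 58526+0+48·50·45=166526 → min 84656.
Length 6: W₁..W₆: k=1: 0+84656+31·48·45=151616; k=2: 35712+55640+31·24·45=124832; k=3: 34320+41600+31·13·45=94055; k=4: 41977+42750+31·19·45=111232; k=5: 66820+0+31·50·45=136570 → min 94055.
Optimal order: ((W₁·(W₂·W₃))·((W₄·W₅)·W₆)) with cost 94055.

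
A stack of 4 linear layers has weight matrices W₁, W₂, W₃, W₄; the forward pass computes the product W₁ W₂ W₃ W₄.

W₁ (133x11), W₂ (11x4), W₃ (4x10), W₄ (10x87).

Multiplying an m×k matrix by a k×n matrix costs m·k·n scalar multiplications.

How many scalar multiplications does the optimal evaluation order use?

55616

Adjacent pairs: W₁W₂ = 133·11·4 = 5852; W₂W₃ = 11·4·10 = 440; W₃W₄ = 4·10·87 = 3480.
Length 3: W₁..W₃: k=1: 0+440+133·11·10=15070; k=2: 5852+0+133·4·10=11172 → min 11172 | W₂..W₄: k=2: 0+3480+11·4·87=7308; k=3: 440+0+11·10·87=10010 → min 7308.
Length 4: W₁..W₄: k=1: 0+7308+133·11·87=134589; k=2: 5852+3480+133·4·87=55616; k=3: 11172+0+133·10·87=126882 → min 55616.
Optimal order: ((W₁ W₂) (W₃ W₄)) with cost 55616.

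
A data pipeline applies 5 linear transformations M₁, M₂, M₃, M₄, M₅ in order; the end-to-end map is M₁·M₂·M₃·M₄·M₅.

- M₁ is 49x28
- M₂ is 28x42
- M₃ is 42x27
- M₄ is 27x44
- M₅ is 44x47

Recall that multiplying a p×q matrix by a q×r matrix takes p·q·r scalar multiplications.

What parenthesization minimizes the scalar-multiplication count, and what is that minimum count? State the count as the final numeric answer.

Adjacent pairs: M₁M₂ = 49·28·42 = 57624; M₂M₃ = 28·42·27 = 31752; M₃M₄ = 42·27·44 = 49896; M₄M₅ = 27·44·47 = 55836.
Length 3: M₁..M₃: k=1: 0+31752+49·28·27=68796; k=2: 57624+0+49·42·27=113190 → min 68796 | M₂..M₄: k=2: 0+49896+28·42·44=101640; k=3: 31752+0+28·27·44=65016 → min 65016 | M₃..M₅: k=3: 0+55836+42·27·47=109134; k=4: 49896+0+42·44·47=136752 → min 109134.
Length 4: M₁..M₄: k=1: 0+65016+49·28·44=125384; k=2: 57624+49896+49·42·44=198072; k=3: 68796+0+49·27·44=127008 → min 125384 | M₂..M₅: k=2: 0+109134+28·42·47=164406; k=3: 31752+55836+28·27·47=123120; k=4: 65016+0+28·44·47=122920 → min 122920.
Length 5: M₁..M₅: k=1: 0+122920+49·28·47=187404; k=2: 57624+109134+49·42·47=263484; k=3: 68796+55836+49·27·47=186813; k=4: 125384+0+49·44·47=226716 → min 186813.
Optimal parenthesization: ((M₁·(M₂·M₃))·(M₄·M₅)) with cost 186813.

186813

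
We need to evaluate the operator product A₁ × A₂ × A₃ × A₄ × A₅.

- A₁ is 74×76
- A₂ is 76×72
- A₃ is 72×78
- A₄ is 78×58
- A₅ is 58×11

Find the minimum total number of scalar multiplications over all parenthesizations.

233596

Adjacent pairs: A₁A₂ = 74·76·72 = 404928; A₂A₃ = 76·72·78 = 426816; A₃A₄ = 72·78·58 = 325728; A₄A₅ = 78·58·11 = 49764.
Length 3: A₁..A₃: k=1: 0+426816+74·76·78=865488; k=2: 404928+0+74·72·78=820512 → min 820512 | A₂..A₄: k=2: 0+325728+76·72·58=643104; k=3: 426816+0+76·78·58=770640 → min 643104 | A₃..A₅: k=3: 0+49764+72·78·11=111540; k=4: 325728+0+72·58·11=371664 → min 111540.
Length 4: A₁..A₄: k=1: 0+643104+74·76·58=969296; k=2: 404928+325728+74·72·58=1039680; k=3: 820512+0+74·78·58=1155288 → min 969296 | A₂..A₅: k=2: 0+111540+76·72·11=171732; k=3: 426816+49764+76·78·11=541788; k=4: 643104+0+76·58·11=691592 → min 171732.
Length 5: A₁..A₅: k=1: 0+171732+74·76·11=233596; k=2: 404928+111540+74·72·11=575076; k=3: 820512+49764+74·78·11=933768; k=4: 969296+0+74·58·11=1016508 → min 233596.
Optimal order: (A₁ × (A₂ × (A₃ × (A₄ × A₅)))) with cost 233596.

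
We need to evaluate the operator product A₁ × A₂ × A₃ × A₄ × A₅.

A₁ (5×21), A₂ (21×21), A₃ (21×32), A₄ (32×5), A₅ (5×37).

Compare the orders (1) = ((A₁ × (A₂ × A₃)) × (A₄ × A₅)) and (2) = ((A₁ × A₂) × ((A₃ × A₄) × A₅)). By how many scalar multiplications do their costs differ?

15977

Order (1) = ((A₁ × (A₂ × A₃)) × (A₄ × A₅)): (A₂ × A₃): 21×21 by 21×32 → 21×32, cost 21·21·32 = 14112; (A₁ × (A₂ × A₃)): 5×21 by 21×32 → 5×32, cost 5·21·32 = 3360; cumulative 17472; (A₄ × A₅): 32×5 by 5×37 → 32×37, cost 32·5·37 = 5920; ((A₁ × (A₂ × A₃)) × (A₄ × A₅)): 5×32 by 32×37 → 5×37, cost 5·32·37 = 5920; cumulative 29312. Total 29312.
Order (2) = ((A₁ × A₂) × ((A₃ × A₄) × A₅)): (A₁ × A₂): 5×21 by 21×21 → 5×21, cost 5·21·21 = 2205; (A₃ × A₄): 21×32 by 32×5 → 21×5, cost 21·32·5 = 3360; ((A₃ × A₄) × A₅): 21×5 by 5×37 → 21×37, cost 21·5·37 = 3885; cumulative 7245; ((A₁ × A₂) × ((A₃ × A₄) × A₅)): 5×21 by 21×37 → 5×37, cost 5·21·37 = 3885; cumulative 13335. Total 13335.
Difference: |29312 − 13335| = 15977.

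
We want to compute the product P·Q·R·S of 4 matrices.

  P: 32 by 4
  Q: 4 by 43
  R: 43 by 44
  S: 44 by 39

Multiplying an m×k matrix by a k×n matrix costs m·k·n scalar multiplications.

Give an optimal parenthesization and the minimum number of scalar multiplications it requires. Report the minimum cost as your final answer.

Adjacent pairs: PQ = 32·4·43 = 5504; QR = 4·43·44 = 7568; RS = 43·44·39 = 73788.
Length 3: P..R: k=1: 0+7568+32·4·44=13200; k=2: 5504+0+32·43·44=66048 → min 13200 | Q..S: k=2: 0+73788+4·43·39=80496; k=3: 7568+0+4·44·39=14432 → min 14432.
Length 4: P..S: k=1: 0+14432+32·4·39=19424; k=2: 5504+73788+32·43·39=132956; k=3: 13200+0+32·44·39=68112 → min 19424.
Optimal parenthesization: (P·((Q·R)·S)) with cost 19424.

19424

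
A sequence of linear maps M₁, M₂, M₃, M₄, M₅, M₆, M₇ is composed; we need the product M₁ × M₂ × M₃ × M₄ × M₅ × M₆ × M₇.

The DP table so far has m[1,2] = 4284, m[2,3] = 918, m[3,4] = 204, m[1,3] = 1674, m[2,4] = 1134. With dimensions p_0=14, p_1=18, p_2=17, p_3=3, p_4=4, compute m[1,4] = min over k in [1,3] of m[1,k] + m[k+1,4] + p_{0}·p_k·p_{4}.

m[1,4] = min over k∈[1,3] of m[1,k]+m[k+1,4]+p_{0}·p_k·p_{4}.
k=1: 0 + 1134 + 14·18·4 = 2142; k=2: 4284 + 204 + 14·17·4 = 5440; k=3: 1674 + 0 + 14·3·4 = 1842.
Minimum: 1842 at k=3.

1842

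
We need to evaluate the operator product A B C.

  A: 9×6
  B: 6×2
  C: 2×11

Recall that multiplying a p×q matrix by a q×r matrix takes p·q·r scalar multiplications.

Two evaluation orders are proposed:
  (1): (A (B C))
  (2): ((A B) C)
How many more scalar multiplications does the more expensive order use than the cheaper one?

420

Order (1) = (A (B C)): (B C): 6×2 by 2×11 → 6×11, cost 6·2·11 = 132; (A (B C)): 9×6 by 6×11 → 9×11, cost 9·6·11 = 594; cumulative 726. Total 726.
Order (2) = ((A B) C): (A B): 9×6 by 6×2 → 9×2, cost 9·6·2 = 108; ((A B) C): 9×2 by 2×11 → 9×11, cost 9·2·11 = 198; cumulative 306. Total 306.
Difference: |726 − 306| = 420.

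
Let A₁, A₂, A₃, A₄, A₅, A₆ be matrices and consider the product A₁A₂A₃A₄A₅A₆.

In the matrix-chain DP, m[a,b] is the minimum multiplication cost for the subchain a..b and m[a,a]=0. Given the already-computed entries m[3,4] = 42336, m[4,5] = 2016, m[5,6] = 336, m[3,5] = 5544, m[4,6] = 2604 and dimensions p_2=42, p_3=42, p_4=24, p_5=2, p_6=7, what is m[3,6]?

m[3,6] = min over k∈[3,5] of m[3,k]+m[k+1,6]+p_{2}·p_k·p_{6}.
k=3: 0 + 2604 + 42·42·7 = 14952; k=4: 42336 + 336 + 42·24·7 = 49728; k=5: 5544 + 0 + 42·2·7 = 6132.
Minimum: 6132 at k=5.

6132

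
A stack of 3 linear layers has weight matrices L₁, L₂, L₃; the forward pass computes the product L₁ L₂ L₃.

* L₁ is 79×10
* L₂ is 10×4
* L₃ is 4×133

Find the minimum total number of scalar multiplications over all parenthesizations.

45188

Order (L₁ (L₂ L₃)): (L₂ L₃): 10×4 by 4×133 → 10×133, cost 10·4·133 = 5320; (L₁ (L₂ L₃)): 79×10 by 10×133 → 79×133, cost 79·10·133 = 105070; cumulative 110390. Total 110390.
Order ((L₁ L₂) L₃): (L₁ L₂): 79×10 by 10×4 → 79×4, cost 79·10·4 = 3160; ((L₁ L₂) L₃): 79×4 by 4×133 → 79×133, cost 79·4·133 = 42028; cumulative 45188. Total 45188.
Minimum: 45188.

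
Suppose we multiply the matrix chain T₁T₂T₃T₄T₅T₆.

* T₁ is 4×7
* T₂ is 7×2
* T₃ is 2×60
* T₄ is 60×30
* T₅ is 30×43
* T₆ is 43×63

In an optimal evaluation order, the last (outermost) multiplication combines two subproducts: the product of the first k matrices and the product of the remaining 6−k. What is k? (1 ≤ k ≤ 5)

2

Adjacent pairs: T₁T₂ = 4·7·2 = 56; T₂T₃ = 7·2·60 = 840; T₃T₄ = 2·60·30 = 3600; T₄T₅ = 60·30·43 = 77400; T₅T₆ = 30·43·63 = 81270.
Length 3: T₁..T₃: k=1: 0+840+4·7·60=2520; k=2: 56+0+4·2·60=536 → min 536 | T₂..T₄: k=2: 0+3600+7·2·30=4020; k=3: 840+0+7·60·30=13440 → min 4020 | T₃..T₅: k=3: 0+77400+2·60·43=82560; k=4: 3600+0+2·30·43=6180 → min 6180 | T₄..T₆: k=4: 0+81270+60·30·63=194670; k=5: 77400+0+60·43·63=239940 → min 194670.
Length 4: T₁..T₄: k=1: 0+4020+4·7·30=4860; k=2: 56+3600+4·2·30=3896; k=3: 536+0+4·60·30=7736 → min 3896 | T₂..T₅: k=2: 0+6180+7·2·43=6782; k=3: 840+77400+7·60·43=96300; k=4: 4020+0+7·30·43=13050 → min 6782 | T₃..T₆: k=3: 0+194670+2·60·63=202230; k=4: 3600+81270+2·30·63=88650; k=5: 6180+0+2·43·63=11598 → min 11598.
Length 5: T₁..T₅: k=1: 0+6782+4·7·43=7986; k=2: 56+6180+4·2·43=6580; k=3: 536+77400+4·60·43=88256; k=4: 3896+0+4·30·43=9056 → min 6580 | T₂..T₆: k=2: 0+11598+7·2·63=12480; k=3: 840+194670+7·60·63=221970; k=4: 4020+81270+7·30·63=98520; k=5: 6782+0+7·43·63=25745 → min 12480.
Top-level splits: k=1: (T₁..T₁)·(T₂..T₆) → 0+12480+4·7·63 = 14244; k=2: (T₁..T₂)·(T₃..T₆) → 56+11598+4·2·63 = 12158; k=3: (T₁..T₃)·(T₄..T₆) → 536+194670+4·60·63 = 210326; k=4: (T₁..T₄)·(T₅..T₆) → 3896+81270+4·30·63 = 92726; k=5: (T₁..T₅)·(T₆..T₆) → 6580+0+4·43·63 = 17416.
Best split is after T₂, i.e. k = 2.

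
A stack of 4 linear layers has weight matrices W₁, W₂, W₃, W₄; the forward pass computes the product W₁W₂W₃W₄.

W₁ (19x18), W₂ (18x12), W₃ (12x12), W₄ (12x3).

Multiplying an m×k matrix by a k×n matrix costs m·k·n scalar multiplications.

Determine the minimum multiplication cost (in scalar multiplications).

Adjacent pairs: W₁W₂ = 19·18·12 = 4104; W₂W₃ = 18·12·12 = 2592; W₃W₄ = 12·12·3 = 432.
Length 3: W₁..W₃: k=1: 0+2592+19·18·12=6696; k=2: 4104+0+19·12·12=6840 → min 6696 | W₂..W₄: k=2: 0+432+18·12·3=1080; k=3: 2592+0+18·12·3=3240 → min 1080.
Length 4: W₁..W₄: k=1: 0+1080+19·18·3=2106; k=2: 4104+432+19·12·3=5220; k=3: 6696+0+19·12·3=7380 → min 2106.
Optimal order: (W₁(W₂(W₃W₄))) with cost 2106.

2106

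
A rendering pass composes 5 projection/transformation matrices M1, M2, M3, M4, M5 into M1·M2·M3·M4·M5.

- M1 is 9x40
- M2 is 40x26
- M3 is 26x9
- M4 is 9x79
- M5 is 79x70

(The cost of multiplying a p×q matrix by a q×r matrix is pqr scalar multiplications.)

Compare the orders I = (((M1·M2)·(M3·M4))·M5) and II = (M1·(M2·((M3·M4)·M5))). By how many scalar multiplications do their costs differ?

164164

Order I = (((M1·M2)·(M3·M4))·M5): (M1·M2): 9×40 by 40×26 → 9×26, cost 9·40·26 = 9360; (M3·M4): 26×9 by 9×79 → 26×79, cost 26·9·79 = 18486; ((M1·M2)·(M3·M4)): 9×26 by 26×79 → 9×79, cost 9·26·79 = 18486; cumulative 46332; (((M1·M2)·(M3·M4))·M5): 9×79 by 79×70 → 9×70, cost 9·79·70 = 49770; cumulative 96102. Total 96102.
Order II = (M1·(M2·((M3·M4)·M5))): (M3·M4): 26×9 by 9×79 → 26×79, cost 26·9·79 = 18486; ((M3·M4)·M5): 26×79 by 79×70 → 26×70, cost 26·79·70 = 143780; cumulative 162266; (M2·((M3·M4)·M5)): 40×26 by 26×70 → 40×70, cost 40·26·70 = 72800; cumulative 235066; (M1·(M2·((M3·M4)·M5))): 9×40 by 40×70 → 9×70, cost 9·40·70 = 25200; cumulative 260266. Total 260266.
Difference: |96102 − 260266| = 164164.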